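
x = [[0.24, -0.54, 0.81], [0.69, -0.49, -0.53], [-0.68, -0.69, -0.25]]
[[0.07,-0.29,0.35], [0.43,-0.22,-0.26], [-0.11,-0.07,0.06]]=x @ [[0.39, -0.17, -0.14], [-0.17, 0.31, -0.1], [-0.14, -0.1, 0.41]]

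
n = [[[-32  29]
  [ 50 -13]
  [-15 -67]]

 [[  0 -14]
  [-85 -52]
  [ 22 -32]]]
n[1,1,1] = -52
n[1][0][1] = -14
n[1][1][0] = -85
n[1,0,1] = -14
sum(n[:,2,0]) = 7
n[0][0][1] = 29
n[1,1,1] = -52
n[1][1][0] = -85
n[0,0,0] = -32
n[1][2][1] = -32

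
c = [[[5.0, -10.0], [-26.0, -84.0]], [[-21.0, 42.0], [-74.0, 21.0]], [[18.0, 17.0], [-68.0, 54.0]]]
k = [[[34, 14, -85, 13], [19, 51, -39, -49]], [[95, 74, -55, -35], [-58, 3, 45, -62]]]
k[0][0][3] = 13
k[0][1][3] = -49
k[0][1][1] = 51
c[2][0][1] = 17.0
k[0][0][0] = 34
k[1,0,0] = 95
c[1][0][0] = -21.0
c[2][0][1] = 17.0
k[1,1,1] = 3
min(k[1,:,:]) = -62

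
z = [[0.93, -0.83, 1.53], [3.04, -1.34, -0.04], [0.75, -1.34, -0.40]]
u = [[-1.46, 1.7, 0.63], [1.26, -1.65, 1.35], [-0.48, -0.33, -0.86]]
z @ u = [[-3.14, 2.45, -1.85], [-6.11, 7.39, 0.14], [-2.59, 3.62, -0.99]]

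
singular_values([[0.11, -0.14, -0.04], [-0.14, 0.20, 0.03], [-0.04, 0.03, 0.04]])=[0.31, 0.04, 0.0]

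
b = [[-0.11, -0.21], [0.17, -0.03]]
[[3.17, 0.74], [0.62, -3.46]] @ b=[[-0.22, -0.69],[-0.66, -0.03]]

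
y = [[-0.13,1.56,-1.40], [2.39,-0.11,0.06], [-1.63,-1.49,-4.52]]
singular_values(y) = [5.19, 2.23, 1.89]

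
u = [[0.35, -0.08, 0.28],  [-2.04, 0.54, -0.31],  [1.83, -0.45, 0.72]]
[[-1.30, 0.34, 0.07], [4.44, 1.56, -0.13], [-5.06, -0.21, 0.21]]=u @ [[-2.68, -1.19, 0.07], [-3.16, -0.06, 0.13], [-2.19, 2.70, 0.19]]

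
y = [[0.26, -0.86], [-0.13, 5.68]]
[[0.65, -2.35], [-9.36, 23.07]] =y@ [[-3.17, 4.75], [-1.72, 4.17]]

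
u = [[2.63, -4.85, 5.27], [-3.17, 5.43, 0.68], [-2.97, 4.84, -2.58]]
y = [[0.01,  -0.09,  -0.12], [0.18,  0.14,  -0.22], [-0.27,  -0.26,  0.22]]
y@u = [[0.67,-1.12,0.30], [0.68,-1.18,1.61], [-0.54,0.96,-2.17]]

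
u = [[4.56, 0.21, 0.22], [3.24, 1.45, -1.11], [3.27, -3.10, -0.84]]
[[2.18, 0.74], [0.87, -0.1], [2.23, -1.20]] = u @ [[0.48, 0.11], [-0.28, 0.29], [0.25, 0.79]]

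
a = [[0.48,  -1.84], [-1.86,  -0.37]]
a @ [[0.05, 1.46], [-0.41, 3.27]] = [[0.78, -5.32], [0.06, -3.93]]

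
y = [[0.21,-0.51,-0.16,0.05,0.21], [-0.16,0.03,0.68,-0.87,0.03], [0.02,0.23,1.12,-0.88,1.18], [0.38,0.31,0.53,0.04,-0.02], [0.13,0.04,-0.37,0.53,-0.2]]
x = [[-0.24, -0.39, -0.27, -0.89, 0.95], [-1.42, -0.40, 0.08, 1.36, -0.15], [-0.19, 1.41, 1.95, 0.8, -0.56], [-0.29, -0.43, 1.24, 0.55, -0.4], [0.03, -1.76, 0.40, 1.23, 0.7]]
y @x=[[0.7, -0.49, -0.26, -0.72, 0.49], [0.12, 1.33, 0.30, 0.29, -0.17], [-0.25, -0.22, 1.58, 2.16, 0.54], [-0.64, 0.49, 1.0, 0.50, -0.01], [-0.18, -0.46, -0.18, -0.31, -0.03]]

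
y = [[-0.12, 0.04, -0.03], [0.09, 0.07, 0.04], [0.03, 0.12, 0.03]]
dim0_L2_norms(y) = [0.15, 0.14, 0.06]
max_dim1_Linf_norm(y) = 0.12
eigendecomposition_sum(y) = [[-0.12,0.04,-0.03], [0.05,-0.02,0.01], [-0.02,0.01,-0.0]] + [[0.0, 0.0, 0.0], [0.04, 0.09, 0.03], [0.05, 0.11, 0.03]] + [[-0.00, -0.00, 0.0],[-0.0, -0.00, 0.0],[0.0, 0.00, -0.0]]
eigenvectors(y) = [[-0.9, 0.0, -0.29],[0.41, 0.61, -0.16],[-0.13, 0.79, 0.94]]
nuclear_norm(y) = 0.31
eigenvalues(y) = [-0.14, 0.12, -0.0]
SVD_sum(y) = [[-0.06, -0.04, -0.03], [0.09, 0.07, 0.04], [0.08, 0.06, 0.03]] + [[-0.06, 0.08, -0.00],[-0.00, 0.00, -0.00],[-0.05, 0.06, -0.0]] + [[-0.00,  -0.00,  0.00], [-0.0,  -0.0,  0.0], [0.00,  0.00,  -0.00]]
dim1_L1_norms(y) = [0.19, 0.2, 0.18]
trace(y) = -0.02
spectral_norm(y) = 0.18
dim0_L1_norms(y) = [0.24, 0.23, 0.1]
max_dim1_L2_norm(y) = 0.13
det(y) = 0.00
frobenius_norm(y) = 0.22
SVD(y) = [[-0.44,-0.80,-0.4],[0.69,-0.02,-0.72],[0.57,-0.60,0.56]] @ diag([0.17539656883803773, 0.13013848917982376, 0.00013142996760387684]) @ [[0.76, 0.57, 0.33], [0.59, -0.81, 0.04], [0.29, 0.16, -0.94]]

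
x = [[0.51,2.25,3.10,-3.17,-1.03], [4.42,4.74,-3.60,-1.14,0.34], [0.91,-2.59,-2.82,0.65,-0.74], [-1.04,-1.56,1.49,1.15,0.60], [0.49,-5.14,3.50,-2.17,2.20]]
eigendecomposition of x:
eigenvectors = [[-0.36+0.00j,(-0.58+0j),-0.05-0.39j,-0.05+0.39j,(-0.54+0j)],[-0.69+0.00j,0.46+0.00j,-0.08+0.24j,-0.08-0.24j,0.06+0.00j],[0.11+0.00j,(0.66+0j),0.01-0.23j,0.01+0.23j,-0.39+0.00j],[0.29+0.00j,(-0.13+0j),-0.11+0.10j,(-0.11-0.1j),(-0.49+0j)],[0.55+0.00j,(0.01+0j),-0.84+0.00j,-0.84-0.00j,0.56+0.00j]]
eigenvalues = [(7.88+0j), (-5.56+0j), (1.39+2.88j), (1.39-2.88j), (0.69+0j)]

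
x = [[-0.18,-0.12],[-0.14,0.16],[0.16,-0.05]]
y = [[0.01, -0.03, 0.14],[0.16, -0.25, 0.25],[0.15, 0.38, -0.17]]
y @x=[[0.02,  -0.01], [0.05,  -0.07], [-0.11,  0.05]]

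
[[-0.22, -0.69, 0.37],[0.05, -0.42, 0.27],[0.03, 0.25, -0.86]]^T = [[-0.22, 0.05, 0.03],[-0.69, -0.42, 0.25],[0.37, 0.27, -0.86]]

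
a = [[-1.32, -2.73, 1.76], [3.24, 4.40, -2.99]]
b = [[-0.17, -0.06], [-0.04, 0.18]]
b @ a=[[0.03, 0.2, -0.12], [0.64, 0.90, -0.61]]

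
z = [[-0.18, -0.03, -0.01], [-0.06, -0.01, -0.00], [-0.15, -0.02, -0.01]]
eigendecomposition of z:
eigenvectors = [[0.75,  0.15,  0.04], [0.24,  -0.71,  -0.54], [0.62,  -0.68,  0.84]]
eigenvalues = [-0.2, 0.0, -0.01]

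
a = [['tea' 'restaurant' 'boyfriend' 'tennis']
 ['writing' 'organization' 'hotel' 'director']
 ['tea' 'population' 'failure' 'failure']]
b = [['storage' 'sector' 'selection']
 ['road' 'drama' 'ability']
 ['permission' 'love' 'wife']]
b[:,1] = ['sector', 'drama', 'love']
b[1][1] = 'drama'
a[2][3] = 'failure'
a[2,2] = 'failure'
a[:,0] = ['tea', 'writing', 'tea']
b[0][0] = 'storage'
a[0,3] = 'tennis'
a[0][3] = 'tennis'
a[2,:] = ['tea', 'population', 'failure', 'failure']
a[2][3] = 'failure'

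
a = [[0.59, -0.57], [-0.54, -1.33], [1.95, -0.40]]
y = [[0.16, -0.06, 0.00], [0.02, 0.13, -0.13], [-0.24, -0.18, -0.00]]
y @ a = [[0.13, -0.01],[-0.31, -0.13],[-0.04, 0.38]]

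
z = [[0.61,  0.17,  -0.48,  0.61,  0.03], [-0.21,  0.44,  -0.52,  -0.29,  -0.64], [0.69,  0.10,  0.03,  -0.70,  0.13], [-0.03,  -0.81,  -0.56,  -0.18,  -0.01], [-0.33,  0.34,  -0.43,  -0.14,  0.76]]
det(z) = -1.005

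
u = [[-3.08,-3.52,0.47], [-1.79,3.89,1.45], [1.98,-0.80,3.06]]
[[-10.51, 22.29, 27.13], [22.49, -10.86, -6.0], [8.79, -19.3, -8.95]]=u @ [[-0.49,-4.30,-4.88], [3.98,-3.15,-3.53], [4.23,-4.35,-0.69]]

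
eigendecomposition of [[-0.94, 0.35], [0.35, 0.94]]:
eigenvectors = [[-0.98, -0.18], [0.18, -0.98]]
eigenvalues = [-1.0, 1.0]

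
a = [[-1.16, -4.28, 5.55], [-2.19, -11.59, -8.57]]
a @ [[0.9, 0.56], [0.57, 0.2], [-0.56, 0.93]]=[[-6.59, 3.66], [-3.78, -11.51]]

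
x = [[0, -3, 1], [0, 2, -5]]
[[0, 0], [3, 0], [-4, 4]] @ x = [[0, 0, 0], [0, -9, 3], [0, 20, -24]]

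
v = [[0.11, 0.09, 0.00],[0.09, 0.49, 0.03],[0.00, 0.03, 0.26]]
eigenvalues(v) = [0.51, 0.09, 0.26]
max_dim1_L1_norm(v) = 0.61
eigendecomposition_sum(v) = [[0.02, 0.11, 0.01], [0.11, 0.48, 0.06], [0.01, 0.06, 0.01]] + [[0.08, -0.02, 0.0], [-0.02, 0.0, -0.00], [0.0, -0.0, 0.0]] + [[0.0,0.00,-0.02], [0.0,0.00,-0.03], [-0.02,-0.03,0.25]]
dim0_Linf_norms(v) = [0.11, 0.49, 0.26]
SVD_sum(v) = [[0.02,  0.11,  0.01],[0.11,  0.48,  0.06],[0.01,  0.06,  0.01]] + [[0.0, 0.0, -0.02], [0.0, 0.00, -0.03], [-0.02, -0.03, 0.25]] + [[0.08, -0.02, 0.00], [-0.02, 0.00, -0.00], [0.00, -0.0, 0.0]]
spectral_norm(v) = 0.51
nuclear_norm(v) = 0.86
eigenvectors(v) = [[0.22, -0.97, -0.06], [0.97, 0.22, -0.1], [0.11, -0.04, 0.99]]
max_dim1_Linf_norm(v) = 0.49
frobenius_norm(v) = 0.58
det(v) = 0.01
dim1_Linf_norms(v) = [0.11, 0.49, 0.26]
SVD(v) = [[0.22, 0.06, -0.97], [0.97, 0.1, 0.22], [0.11, -0.99, -0.04]] @ diag([0.5136171770499197, 0.25687792598555725, 0.08950489696452295]) @ [[0.22, 0.97, 0.11], [0.06, 0.10, -0.99], [-0.97, 0.22, -0.04]]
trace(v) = 0.86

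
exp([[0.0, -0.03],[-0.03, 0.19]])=[[1.00, -0.03], [-0.03, 1.21]]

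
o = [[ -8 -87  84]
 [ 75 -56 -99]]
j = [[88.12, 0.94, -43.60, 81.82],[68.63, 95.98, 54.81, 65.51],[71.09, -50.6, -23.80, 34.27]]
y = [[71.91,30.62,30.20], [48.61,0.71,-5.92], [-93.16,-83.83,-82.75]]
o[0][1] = -87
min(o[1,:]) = -99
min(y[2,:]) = -93.16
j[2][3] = 34.27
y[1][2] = -5.92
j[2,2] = -23.8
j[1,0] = 68.63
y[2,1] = -83.83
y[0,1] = 30.62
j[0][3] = 81.82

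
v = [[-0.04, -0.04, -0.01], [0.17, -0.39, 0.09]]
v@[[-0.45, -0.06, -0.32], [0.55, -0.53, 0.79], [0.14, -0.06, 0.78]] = [[-0.01, 0.02, -0.03],  [-0.28, 0.19, -0.29]]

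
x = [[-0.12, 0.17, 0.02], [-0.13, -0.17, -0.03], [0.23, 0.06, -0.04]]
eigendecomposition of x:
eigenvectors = [[(0.17-0.45j), (0.17+0.45j), (-0.12+0j)], [(0.42+0.15j), (0.42-0.15j), (-0.15+0j)], [-0.76+0.00j, (-0.76-0j), 0.98+0.00j]]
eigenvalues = [(-0.13+0.13j), (-0.13-0.13j), (-0.08+0j)]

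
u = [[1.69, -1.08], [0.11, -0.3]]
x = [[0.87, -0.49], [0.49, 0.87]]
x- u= [[-0.82, 0.59], [0.38, 1.17]]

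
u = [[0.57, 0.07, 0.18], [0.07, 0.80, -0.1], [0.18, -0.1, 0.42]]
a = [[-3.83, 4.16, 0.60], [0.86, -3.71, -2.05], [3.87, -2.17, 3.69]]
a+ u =[[-3.26, 4.23, 0.78], [0.93, -2.91, -2.15], [4.05, -2.27, 4.11]]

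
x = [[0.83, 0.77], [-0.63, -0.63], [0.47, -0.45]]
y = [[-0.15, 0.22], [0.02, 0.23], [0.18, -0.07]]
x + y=[[0.68,0.99],[-0.61,-0.40],[0.65,-0.52]]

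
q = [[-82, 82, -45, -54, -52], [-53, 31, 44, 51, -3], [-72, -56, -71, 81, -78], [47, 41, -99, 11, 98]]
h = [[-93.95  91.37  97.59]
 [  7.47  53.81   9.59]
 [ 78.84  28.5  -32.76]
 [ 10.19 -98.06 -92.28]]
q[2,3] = 81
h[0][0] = -93.95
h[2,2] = -32.76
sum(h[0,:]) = 95.01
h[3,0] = 10.19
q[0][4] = -52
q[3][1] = 41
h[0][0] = -93.95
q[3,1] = 41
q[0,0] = -82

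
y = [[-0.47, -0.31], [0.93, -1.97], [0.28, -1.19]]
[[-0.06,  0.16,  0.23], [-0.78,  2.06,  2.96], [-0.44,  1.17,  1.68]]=y@[[-0.10, 0.27, 0.39], [0.35, -0.92, -1.32]]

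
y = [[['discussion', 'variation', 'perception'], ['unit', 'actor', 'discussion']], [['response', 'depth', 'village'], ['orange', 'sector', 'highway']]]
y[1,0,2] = 'village'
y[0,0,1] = 'variation'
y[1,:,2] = ['village', 'highway']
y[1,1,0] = 'orange'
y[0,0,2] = 'perception'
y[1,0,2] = 'village'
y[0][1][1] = 'actor'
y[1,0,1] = 'depth'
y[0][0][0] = 'discussion'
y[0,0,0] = 'discussion'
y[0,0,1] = 'variation'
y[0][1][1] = 'actor'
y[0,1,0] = 'unit'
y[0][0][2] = 'perception'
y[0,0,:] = ['discussion', 'variation', 'perception']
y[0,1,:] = ['unit', 'actor', 'discussion']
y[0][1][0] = 'unit'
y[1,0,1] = 'depth'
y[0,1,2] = 'discussion'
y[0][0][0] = 'discussion'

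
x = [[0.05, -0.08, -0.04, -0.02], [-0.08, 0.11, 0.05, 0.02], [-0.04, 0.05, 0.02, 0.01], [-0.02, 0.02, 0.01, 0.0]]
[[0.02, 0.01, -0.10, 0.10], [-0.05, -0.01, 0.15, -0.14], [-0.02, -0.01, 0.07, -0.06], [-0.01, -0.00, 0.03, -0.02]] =x @ [[0.54, 0.26, -0.84, -0.15], [-0.44, 0.12, 0.92, -1.08], [0.49, 0.25, -0.5, -0.57], [0.94, -0.62, 0.19, 0.01]]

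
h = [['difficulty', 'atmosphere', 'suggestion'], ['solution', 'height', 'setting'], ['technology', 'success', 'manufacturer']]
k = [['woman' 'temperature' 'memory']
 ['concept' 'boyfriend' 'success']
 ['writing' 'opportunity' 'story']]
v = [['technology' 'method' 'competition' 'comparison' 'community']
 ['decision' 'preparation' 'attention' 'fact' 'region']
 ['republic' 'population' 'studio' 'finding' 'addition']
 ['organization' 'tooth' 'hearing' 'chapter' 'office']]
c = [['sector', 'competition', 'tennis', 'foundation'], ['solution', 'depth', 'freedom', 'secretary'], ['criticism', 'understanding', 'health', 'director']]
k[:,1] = ['temperature', 'boyfriend', 'opportunity']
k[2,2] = 'story'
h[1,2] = 'setting'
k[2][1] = 'opportunity'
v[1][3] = 'fact'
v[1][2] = 'attention'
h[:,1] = ['atmosphere', 'height', 'success']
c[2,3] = 'director'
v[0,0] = 'technology'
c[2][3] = 'director'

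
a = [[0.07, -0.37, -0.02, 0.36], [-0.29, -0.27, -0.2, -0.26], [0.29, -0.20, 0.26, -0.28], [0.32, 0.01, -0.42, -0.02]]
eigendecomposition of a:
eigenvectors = [[(-0.12-0.54j), -0.12+0.54j, (0.26+0.38j), 0.26-0.38j], [0.18+0.30j, 0.18-0.30j, (0.62+0j), 0.62-0.00j], [(-0.58+0j), (-0.58-0j), (0.16-0.31j), 0.16+0.31j], [(0.26-0.41j), (0.26+0.41j), (0.11-0.51j), (0.11+0.51j)]]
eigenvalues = [(0.51+0.17j), (0.51-0.17j), (-0.49+0.14j), (-0.49-0.14j)]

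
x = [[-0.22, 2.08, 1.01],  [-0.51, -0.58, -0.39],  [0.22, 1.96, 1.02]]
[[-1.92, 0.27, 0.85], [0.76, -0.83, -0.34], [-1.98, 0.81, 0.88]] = x@ [[-0.39, 1.23, 0.19], [-0.95, 0.04, 0.44], [-0.03, 0.45, -0.02]]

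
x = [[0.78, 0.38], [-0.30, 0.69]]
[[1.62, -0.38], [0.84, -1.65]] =x @ [[1.23, 0.56], [1.75, -2.15]]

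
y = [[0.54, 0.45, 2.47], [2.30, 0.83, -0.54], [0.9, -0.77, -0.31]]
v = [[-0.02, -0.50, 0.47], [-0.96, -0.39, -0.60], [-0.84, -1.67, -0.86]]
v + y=[[0.52, -0.05, 2.94], [1.34, 0.44, -1.14], [0.06, -2.44, -1.17]]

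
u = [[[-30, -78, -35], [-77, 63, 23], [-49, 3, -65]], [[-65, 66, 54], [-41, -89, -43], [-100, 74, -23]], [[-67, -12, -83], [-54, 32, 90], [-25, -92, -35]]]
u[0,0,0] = -30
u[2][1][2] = 90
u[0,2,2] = -65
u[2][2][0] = -25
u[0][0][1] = -78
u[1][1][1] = -89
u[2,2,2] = -35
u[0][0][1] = -78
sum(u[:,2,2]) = -123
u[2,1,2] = 90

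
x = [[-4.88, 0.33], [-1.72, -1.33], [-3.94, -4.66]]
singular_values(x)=[7.36, 3.43]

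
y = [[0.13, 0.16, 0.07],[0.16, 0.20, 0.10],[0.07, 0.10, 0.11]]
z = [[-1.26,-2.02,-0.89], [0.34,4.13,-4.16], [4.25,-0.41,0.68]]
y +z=[[-1.13, -1.86, -0.82],  [0.5, 4.33, -4.06],  [4.32, -0.31, 0.79]]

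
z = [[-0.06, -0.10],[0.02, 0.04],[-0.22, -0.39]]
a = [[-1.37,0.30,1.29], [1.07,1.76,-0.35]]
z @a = [[-0.02,-0.19,-0.04], [0.02,0.08,0.01], [-0.12,-0.75,-0.15]]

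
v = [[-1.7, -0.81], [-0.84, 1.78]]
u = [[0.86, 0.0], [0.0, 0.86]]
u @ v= [[-1.46, -0.70], [-0.72, 1.53]]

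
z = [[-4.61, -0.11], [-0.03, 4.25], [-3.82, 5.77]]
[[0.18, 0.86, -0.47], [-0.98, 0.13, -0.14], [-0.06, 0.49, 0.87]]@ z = [[0.94, 0.92], [5.05, -0.15], [-3.06, 7.11]]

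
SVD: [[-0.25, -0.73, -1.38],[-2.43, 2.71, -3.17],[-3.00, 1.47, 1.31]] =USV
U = [[-0.07,-0.37,-0.93], [-0.9,-0.39,0.22], [-0.44,0.85,-0.30]]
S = [5.2, 3.25, 1.04]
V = [[0.68, -0.58, 0.45], [-0.46, 0.14, 0.87], [0.57, 0.8, 0.17]]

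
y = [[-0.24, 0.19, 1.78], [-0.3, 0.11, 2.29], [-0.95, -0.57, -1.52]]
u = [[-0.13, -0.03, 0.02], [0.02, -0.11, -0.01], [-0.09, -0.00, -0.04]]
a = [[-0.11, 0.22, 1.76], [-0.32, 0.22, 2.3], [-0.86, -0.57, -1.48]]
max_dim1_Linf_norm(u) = 0.13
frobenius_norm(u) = 0.20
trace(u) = -0.28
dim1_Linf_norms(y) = [1.78, 2.29, 1.52]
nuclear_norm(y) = 4.48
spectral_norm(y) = 3.31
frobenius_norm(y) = 3.49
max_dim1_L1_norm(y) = 3.04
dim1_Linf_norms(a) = [1.76, 2.3, 1.48]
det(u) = -0.00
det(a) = 0.01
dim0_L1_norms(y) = [1.49, 0.87, 5.59]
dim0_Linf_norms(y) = [0.95, 0.57, 2.29]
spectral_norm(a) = 3.30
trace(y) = -1.65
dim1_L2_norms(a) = [1.78, 2.33, 1.8]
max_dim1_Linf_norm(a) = 2.3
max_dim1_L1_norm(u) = 0.18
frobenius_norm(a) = 3.44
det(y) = -0.28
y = a + u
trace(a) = -1.37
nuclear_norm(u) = 0.32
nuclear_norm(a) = 4.29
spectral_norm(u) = 0.16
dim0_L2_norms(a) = [0.92, 0.65, 3.25]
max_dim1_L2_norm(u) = 0.13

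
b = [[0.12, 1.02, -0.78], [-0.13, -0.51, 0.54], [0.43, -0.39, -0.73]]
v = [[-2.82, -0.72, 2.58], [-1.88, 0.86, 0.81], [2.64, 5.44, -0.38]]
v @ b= [[0.86, -3.52, -0.07], [0.01, -2.67, 1.34], [-0.55, 0.07, 1.16]]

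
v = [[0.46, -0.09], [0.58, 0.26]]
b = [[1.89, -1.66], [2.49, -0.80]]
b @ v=[[-0.09, -0.6], [0.68, -0.43]]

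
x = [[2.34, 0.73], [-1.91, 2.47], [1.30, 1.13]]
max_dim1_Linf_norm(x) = 2.47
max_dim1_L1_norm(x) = 4.38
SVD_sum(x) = [[1.71, -0.74],[-2.51, 1.08],[0.68, -0.30]] + [[0.63,1.47], [0.6,1.39], [0.62,1.43]]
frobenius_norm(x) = 4.33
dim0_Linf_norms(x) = [2.34, 2.47]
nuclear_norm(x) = 6.08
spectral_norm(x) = 3.39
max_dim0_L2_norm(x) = 3.29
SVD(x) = [[-0.55, -0.59],  [0.81, -0.56],  [-0.22, -0.58]] @ diag([3.3880376735128643, 2.6917653543460167]) @ [[-0.92, 0.4], [-0.4, -0.92]]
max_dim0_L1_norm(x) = 5.55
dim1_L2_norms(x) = [2.45, 3.12, 1.72]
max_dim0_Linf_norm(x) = 2.47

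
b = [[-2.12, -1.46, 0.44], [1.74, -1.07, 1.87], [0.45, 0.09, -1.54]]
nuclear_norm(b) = 6.66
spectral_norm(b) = 2.96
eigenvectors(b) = [[(-0.29+0.56j), (-0.29-0.56j), -0.77+0.00j], [(0.76+0j), 0.76-0.00j, (0.2+0j)], [0.16+0.07j, (0.16-0.07j), (0.61+0j)]]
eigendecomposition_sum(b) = [[(-0.91+0.3j), (-0.41-0.79j), -1.02+0.65j],[(0.83+0.81j), -0.62+0.87j, 1.26+0.74j],[0.11+0.25j, (-0.21+0.13j), (0.21+0.27j)]] + [[-0.91-0.30j, (-0.41+0.79j), (-1.02-0.65j)], [0.83-0.81j, -0.62-0.87j, 1.26-0.74j], [0.11-0.25j, -0.21-0.13j, 0.21-0.27j]] + [[(-0.3+0j), -0.65-0.00j, (2.48-0j)], [0.08-0.00j, (0.17+0j), (-0.66+0j)], [(0.23-0j), (0.51+0j), -1.96+0.00j]]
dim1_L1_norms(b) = [4.02, 4.68, 2.08]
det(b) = -8.00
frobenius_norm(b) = 4.13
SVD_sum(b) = [[-0.98, 0.15, -0.74],[2.08, -0.32, 1.58],[-0.46, 0.07, -0.35]] + [[-1.24, -1.34, 1.36], [-0.44, -0.47, 0.48], [0.66, 0.72, -0.73]] + [[0.1,-0.27,-0.18], [0.10,-0.28,-0.19], [0.24,-0.7,-0.46]]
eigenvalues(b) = [(-1.32+1.45j), (-1.32-1.45j), (-2.08+0j)]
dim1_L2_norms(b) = [2.61, 2.77, 1.61]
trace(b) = -4.73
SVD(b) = [[-0.42, -0.84, 0.34],[0.89, -0.3, 0.35],[-0.2, 0.45, 0.87]] @ diag([2.9607557306212255, 2.703107229164081, 0.9991680595547768]) @ [[0.79, -0.12, 0.60], [0.54, 0.59, -0.60], [0.28, -0.8, -0.53]]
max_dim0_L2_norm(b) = 2.78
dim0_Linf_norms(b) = [2.12, 1.46, 1.87]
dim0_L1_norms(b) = [4.31, 2.62, 3.85]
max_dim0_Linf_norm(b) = 2.12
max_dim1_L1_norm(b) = 4.68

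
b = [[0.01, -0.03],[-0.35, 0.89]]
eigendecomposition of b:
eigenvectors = [[-0.93, 0.03], [-0.37, -1.00]]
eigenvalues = [-0.0, 0.9]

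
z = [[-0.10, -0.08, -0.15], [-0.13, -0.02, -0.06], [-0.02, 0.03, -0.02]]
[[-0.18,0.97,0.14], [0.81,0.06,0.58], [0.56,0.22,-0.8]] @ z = [[-0.11, -0.00, -0.03], [-0.10, -0.05, -0.14], [-0.07, -0.07, -0.08]]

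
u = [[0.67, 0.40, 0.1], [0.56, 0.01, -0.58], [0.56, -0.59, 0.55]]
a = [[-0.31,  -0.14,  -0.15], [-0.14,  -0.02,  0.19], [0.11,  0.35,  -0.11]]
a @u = [[-0.37, -0.04, -0.03], [0.00, -0.17, 0.10], [0.21, 0.11, -0.25]]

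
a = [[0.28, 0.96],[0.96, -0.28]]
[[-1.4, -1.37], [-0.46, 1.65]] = a@[[-0.83, 1.2], [-1.22, -1.78]]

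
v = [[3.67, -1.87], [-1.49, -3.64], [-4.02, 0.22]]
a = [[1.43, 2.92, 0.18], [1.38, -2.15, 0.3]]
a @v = [[0.17, -13.26], [7.06, 5.31]]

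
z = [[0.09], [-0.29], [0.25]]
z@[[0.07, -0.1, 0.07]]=[[0.01,-0.01,0.01],[-0.02,0.03,-0.02],[0.02,-0.02,0.02]]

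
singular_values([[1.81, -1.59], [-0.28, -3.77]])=[4.12, 1.76]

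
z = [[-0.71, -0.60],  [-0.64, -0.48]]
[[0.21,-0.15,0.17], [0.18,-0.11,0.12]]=z@[[-0.15, -0.07, 0.18], [-0.17, 0.33, -0.50]]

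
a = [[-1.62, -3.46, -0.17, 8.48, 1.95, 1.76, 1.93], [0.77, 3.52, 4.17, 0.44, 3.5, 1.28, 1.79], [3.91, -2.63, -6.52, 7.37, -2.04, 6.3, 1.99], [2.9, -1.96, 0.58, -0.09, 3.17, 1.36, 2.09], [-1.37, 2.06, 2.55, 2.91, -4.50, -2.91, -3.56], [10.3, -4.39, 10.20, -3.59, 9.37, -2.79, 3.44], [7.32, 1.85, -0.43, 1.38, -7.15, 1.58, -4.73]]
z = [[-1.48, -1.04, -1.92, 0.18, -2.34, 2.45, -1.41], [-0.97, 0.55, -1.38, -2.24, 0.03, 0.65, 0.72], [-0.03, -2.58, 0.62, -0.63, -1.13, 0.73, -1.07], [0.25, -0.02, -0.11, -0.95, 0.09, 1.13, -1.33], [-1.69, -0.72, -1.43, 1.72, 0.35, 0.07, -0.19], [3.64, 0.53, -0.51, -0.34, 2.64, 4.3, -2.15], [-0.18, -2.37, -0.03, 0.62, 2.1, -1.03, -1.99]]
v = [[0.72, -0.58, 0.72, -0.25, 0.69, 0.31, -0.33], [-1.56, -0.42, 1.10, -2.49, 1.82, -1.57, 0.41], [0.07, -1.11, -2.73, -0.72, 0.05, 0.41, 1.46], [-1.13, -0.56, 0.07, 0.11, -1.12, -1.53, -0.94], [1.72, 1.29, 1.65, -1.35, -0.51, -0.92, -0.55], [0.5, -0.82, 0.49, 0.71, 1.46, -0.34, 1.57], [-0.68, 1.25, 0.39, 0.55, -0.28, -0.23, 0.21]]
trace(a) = -16.73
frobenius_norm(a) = 29.80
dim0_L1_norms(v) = [6.38, 6.03, 7.15, 6.18, 5.93, 5.31, 5.47]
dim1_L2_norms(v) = [1.45, 4.0, 3.39, 2.47, 3.25, 2.53, 1.63]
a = z @ v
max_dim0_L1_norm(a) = 31.68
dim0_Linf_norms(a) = [10.3, 4.39, 10.2, 8.48, 9.37, 6.3, 4.73]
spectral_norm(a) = 20.56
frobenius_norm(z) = 10.58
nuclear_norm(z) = 23.57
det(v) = -1.61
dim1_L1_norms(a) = [19.37, 15.47, 30.76, 12.15, 19.86, 44.08, 24.44]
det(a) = -1643.89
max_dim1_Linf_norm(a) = 10.3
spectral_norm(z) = 6.88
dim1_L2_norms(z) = [4.52, 3.02, 3.22, 2.01, 2.92, 6.63, 3.93]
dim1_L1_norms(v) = [3.6, 9.37, 6.55, 5.46, 7.99, 5.89, 3.59]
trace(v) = -2.96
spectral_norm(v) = 4.42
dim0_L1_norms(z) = [8.24, 7.81, 6.0, 6.68, 8.68, 10.36, 8.86]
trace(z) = 1.40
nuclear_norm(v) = 17.00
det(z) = 402.02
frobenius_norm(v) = 7.44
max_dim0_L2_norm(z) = 5.27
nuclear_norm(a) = 61.97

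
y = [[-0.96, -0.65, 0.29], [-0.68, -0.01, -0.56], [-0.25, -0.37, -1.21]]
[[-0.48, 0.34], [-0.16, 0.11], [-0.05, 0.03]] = y @ [[0.31, -0.22], [0.24, -0.17], [-0.1, 0.07]]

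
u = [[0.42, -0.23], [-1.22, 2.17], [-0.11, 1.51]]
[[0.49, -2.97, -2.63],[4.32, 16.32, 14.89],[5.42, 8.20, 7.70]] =u@[[3.27, -4.27, -3.6],[3.83, 5.12, 4.84]]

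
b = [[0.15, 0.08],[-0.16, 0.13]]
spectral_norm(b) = 0.23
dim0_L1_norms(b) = [0.31, 0.21]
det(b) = 0.03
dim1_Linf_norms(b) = [0.15, 0.16]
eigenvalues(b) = [(0.14+0.11j), (0.14-0.11j)]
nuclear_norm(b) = 0.37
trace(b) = 0.28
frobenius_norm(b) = 0.27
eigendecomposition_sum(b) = [[0.08+0.05j, (0.04-0.05j)], [-0.08+0.10j, (0.06+0.06j)]] + [[0.08-0.05j, 0.04+0.05j], [-0.08-0.10j, 0.06-0.06j]]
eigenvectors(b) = [[-0.05-0.58j, -0.05+0.58j], [(0.82+0j), (0.82-0j)]]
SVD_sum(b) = [[0.11, -0.04], [-0.18, 0.06]] + [[0.04, 0.12], [0.02, 0.07]]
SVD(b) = [[-0.53, 0.85], [0.85, 0.53]] @ diag([0.22562194540203437, 0.14315983288968112]) @ [[-0.95, 0.30], [0.3, 0.95]]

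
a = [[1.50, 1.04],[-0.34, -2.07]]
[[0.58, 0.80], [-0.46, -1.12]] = a @ [[0.26, 0.18], [0.18, 0.51]]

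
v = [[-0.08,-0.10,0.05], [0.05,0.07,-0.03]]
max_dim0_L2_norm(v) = 0.12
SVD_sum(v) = [[-0.08,  -0.1,  0.05], [0.05,  0.07,  -0.03]] + [[-0.0, 0.0, 0.00], [-0.00, 0.00, 0.0]]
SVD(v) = [[-0.83, 0.55],[0.55, 0.83]] @ diag([0.1648550476884642, 0.004776321977651414]) @ [[0.57, 0.74, -0.35], [-0.52, 0.66, 0.54]]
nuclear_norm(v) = 0.17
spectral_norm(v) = 0.16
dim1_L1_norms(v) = [0.23, 0.15]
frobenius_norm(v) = 0.16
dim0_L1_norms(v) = [0.13, 0.17, 0.08]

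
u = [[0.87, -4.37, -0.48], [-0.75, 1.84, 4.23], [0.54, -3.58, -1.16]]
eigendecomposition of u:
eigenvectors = [[-0.99+0.00j,(-0.69+0j),(-0.69-0j)], [-0.08+0.00j,0.01+0.51j,(0.01-0.51j)], [(-0.15+0j),-0.50-0.15j,(-0.5+0.15j)]]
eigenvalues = [(0.43+0j), (0.56+3.13j), (0.56-3.13j)]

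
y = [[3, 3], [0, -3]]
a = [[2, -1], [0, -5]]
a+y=[[5, 2], [0, -8]]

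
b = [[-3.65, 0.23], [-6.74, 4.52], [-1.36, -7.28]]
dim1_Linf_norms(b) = [3.65, 6.74, 7.28]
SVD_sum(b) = [[-1.41, 1.90], [-4.56, 6.14], [3.00, -4.04]] + [[-2.24, -1.67], [-2.18, -1.62], [-4.36, -3.24]]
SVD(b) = [[-0.25, 0.42], [-0.81, 0.41], [0.53, 0.81]] @ diag([9.454752815105214, 6.684986851539802]) @ [[0.6, -0.80],  [-0.80, -0.6]]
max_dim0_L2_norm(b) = 8.57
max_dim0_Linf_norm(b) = 7.28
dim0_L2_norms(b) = [7.78, 8.57]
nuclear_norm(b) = 16.14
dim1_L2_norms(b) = [3.66, 8.12, 7.41]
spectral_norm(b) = 9.45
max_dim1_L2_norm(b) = 8.12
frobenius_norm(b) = 11.58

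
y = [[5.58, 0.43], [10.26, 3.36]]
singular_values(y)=[12.1, 1.18]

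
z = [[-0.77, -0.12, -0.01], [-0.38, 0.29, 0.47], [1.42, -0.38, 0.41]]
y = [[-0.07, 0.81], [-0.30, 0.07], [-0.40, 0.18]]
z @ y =[[0.09, -0.63], [-0.25, -0.2], [-0.15, 1.2]]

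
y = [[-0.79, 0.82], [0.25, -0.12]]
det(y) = -0.11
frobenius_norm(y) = 1.17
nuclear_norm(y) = 1.26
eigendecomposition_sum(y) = [[-0.81,0.74], [0.23,-0.21]] + [[0.02,0.08], [0.02,0.09]]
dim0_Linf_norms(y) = [0.79, 0.82]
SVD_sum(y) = [[-0.8, 0.81], [0.18, -0.19]] + [[0.01,0.01], [0.07,0.07]]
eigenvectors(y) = [[-0.96, -0.67], [0.27, -0.74]]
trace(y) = -0.91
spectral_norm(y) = 1.17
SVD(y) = [[-0.97, 0.22], [0.22, 0.97]] @ diag([1.168118147867247, 0.09433977222355755]) @ [[0.71, -0.71], [0.71, 0.71]]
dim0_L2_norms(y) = [0.83, 0.83]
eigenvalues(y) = [-1.02, 0.11]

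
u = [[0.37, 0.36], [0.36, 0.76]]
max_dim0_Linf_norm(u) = 0.76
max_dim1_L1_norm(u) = 1.12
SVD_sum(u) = [[0.26, 0.43], [0.43, 0.72]] + [[0.11, -0.07], [-0.07, 0.04]]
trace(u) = 1.13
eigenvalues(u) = [0.16, 0.97]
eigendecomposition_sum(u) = [[0.11, -0.07], [-0.07, 0.04]] + [[0.26, 0.43], [0.43, 0.72]]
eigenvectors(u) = [[-0.86, -0.51], [0.51, -0.86]]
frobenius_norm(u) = 0.99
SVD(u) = [[-0.51,-0.86], [-0.86,0.51]] @ diag([0.9744203219186854, 0.1555796780813145]) @ [[-0.51, -0.86], [-0.86, 0.51]]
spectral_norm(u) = 0.97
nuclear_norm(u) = 1.13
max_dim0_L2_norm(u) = 0.84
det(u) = 0.15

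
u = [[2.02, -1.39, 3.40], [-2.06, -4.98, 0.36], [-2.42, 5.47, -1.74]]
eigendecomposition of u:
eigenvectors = [[0.29+0.60j, (0.29-0.6j), -0.37+0.00j],[(-0.2-0.11j), (-0.2+0.11j), -0.69+0.00j],[-0.70+0.00j, (-0.7-0j), 0.62+0.00j]]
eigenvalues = [(0.85+2.93j), (0.85-2.93j), (-6.39+0j)]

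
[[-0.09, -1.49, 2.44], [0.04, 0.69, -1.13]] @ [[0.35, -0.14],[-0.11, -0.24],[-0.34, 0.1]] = [[-0.70, 0.61], [0.32, -0.28]]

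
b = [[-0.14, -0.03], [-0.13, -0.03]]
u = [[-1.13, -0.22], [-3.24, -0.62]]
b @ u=[[0.26, 0.05], [0.24, 0.05]]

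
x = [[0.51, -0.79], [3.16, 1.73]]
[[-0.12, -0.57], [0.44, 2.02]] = x @[[0.04, 0.18], [0.18, 0.84]]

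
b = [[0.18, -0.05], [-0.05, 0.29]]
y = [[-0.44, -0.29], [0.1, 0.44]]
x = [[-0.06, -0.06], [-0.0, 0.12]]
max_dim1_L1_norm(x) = 0.12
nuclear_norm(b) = 0.47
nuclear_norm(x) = 0.19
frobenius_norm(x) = 0.15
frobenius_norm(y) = 0.69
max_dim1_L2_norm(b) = 0.29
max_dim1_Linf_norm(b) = 0.29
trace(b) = 0.47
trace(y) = 0.00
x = y @ b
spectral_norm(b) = 0.31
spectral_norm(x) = 0.14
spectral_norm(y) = 0.65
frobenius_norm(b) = 0.35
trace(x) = 0.06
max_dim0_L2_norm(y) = 0.53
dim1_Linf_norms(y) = [0.44, 0.44]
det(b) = 0.05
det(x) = -0.01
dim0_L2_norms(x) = [0.06, 0.13]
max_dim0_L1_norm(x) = 0.18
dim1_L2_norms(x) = [0.08, 0.12]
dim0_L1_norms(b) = [0.23, 0.34]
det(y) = -0.16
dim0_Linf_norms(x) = [0.06, 0.12]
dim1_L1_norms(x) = [0.12, 0.12]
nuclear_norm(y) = 0.90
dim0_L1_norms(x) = [0.06, 0.18]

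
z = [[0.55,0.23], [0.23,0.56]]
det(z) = 0.26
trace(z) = 1.11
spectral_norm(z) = 0.79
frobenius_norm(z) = 0.85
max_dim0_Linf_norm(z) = 0.56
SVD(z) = [[-0.7, -0.71], [-0.71, 0.7]] @ diag([0.7850543414065467, 0.3249456585934533]) @ [[-0.7, -0.71], [-0.71, 0.70]]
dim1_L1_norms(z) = [0.78, 0.79]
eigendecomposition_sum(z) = [[0.17, -0.16],  [-0.16, 0.16]] + [[0.38, 0.39], [0.39, 0.40]]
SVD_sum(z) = [[0.38, 0.39], [0.39, 0.4]] + [[0.17,-0.16], [-0.16,0.16]]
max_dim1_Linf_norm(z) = 0.56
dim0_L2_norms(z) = [0.6, 0.61]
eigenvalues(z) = [0.32, 0.79]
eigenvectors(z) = [[-0.71,  -0.7], [0.7,  -0.71]]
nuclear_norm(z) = 1.11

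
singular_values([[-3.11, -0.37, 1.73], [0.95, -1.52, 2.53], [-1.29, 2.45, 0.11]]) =[3.8, 3.63, 1.57]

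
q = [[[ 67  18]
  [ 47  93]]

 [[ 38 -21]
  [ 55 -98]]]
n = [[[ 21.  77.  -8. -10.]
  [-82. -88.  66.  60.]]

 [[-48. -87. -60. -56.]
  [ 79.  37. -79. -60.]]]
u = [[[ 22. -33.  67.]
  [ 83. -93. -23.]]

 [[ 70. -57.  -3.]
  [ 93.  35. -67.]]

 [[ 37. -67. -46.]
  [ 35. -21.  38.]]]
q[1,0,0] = 38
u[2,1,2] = 38.0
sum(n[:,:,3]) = -66.0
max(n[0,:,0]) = 21.0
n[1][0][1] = -87.0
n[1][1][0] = 79.0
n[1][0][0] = -48.0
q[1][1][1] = -98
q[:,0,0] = [67, 38]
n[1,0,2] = -60.0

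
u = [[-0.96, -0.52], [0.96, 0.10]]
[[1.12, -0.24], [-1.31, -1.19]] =u @ [[-1.41, -1.59], [0.45, 3.39]]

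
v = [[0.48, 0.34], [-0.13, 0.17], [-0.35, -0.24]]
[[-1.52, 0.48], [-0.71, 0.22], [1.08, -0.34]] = v @ [[-0.15, 0.05], [-4.27, 1.34]]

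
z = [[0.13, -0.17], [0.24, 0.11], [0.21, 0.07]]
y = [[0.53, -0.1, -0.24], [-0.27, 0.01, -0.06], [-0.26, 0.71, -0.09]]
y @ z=[[-0.01, -0.12],[-0.05, 0.04],[0.12, 0.12]]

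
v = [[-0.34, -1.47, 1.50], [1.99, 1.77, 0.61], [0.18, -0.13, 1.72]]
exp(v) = [[-1.12, -2.41, 0.94], [3.06, 1.52, 6.37], [-0.08, -0.88, 5.44]]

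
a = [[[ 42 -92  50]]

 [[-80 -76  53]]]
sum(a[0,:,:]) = 0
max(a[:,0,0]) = 42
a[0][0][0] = 42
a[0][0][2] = 50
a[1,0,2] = 53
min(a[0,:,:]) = -92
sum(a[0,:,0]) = 42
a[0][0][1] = -92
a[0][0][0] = 42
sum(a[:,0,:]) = -103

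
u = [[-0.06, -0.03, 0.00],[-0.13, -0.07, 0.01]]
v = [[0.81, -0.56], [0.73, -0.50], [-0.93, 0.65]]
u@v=[[-0.07, 0.05], [-0.17, 0.11]]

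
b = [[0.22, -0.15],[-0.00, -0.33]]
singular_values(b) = [0.38, 0.19]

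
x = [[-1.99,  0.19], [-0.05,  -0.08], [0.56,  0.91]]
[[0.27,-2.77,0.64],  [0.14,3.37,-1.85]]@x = [[-0.04, 0.86], [-1.48, -1.93]]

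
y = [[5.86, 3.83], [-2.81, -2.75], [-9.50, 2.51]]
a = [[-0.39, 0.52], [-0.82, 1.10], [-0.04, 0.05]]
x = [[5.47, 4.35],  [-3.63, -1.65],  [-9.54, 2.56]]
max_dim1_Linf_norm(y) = 9.5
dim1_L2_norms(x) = [6.99, 3.99, 9.88]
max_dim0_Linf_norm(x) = 9.54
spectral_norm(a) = 1.52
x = a + y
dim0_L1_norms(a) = [1.25, 1.67]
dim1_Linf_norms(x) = [5.47, 3.63, 9.54]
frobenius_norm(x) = 12.74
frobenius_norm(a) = 1.52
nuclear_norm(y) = 16.83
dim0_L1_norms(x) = [18.64, 8.56]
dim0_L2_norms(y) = [11.51, 5.34]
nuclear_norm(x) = 16.88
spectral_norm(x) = 11.59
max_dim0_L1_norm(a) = 1.67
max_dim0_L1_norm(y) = 18.17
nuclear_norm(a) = 1.52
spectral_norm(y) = 11.53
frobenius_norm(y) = 12.69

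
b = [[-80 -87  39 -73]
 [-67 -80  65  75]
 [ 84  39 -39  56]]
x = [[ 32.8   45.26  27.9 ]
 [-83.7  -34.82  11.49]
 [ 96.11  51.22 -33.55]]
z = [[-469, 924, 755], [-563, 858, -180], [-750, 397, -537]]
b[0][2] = 39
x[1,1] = -34.82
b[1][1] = -80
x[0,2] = 27.9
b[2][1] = 39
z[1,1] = 858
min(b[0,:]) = -87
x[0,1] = 45.26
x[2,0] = 96.11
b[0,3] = -73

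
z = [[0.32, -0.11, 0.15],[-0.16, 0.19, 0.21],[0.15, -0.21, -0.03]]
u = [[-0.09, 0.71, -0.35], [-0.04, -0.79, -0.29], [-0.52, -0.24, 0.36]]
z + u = [[0.23, 0.60, -0.20],[-0.2, -0.60, -0.08],[-0.37, -0.45, 0.33]]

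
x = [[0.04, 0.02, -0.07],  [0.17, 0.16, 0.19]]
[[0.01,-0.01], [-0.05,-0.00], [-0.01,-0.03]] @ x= [[-0.00, -0.0, -0.0],[-0.0, -0.00, 0.0],[-0.01, -0.00, -0.00]]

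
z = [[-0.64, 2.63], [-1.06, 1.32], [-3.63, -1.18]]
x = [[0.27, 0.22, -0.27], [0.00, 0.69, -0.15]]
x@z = [[0.57, 1.32], [-0.19, 1.09]]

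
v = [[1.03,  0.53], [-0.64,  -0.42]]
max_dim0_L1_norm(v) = 1.67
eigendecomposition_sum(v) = [[0.99, 0.45], [-0.55, -0.25]] + [[0.04,0.08], [-0.09,-0.17]]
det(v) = -0.09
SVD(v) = [[-0.83, 0.55], [0.55, 0.83]] @ diag([1.3868180091464233, 0.06734841874276414]) @ [[-0.87, -0.49], [0.49, -0.87]]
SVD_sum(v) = [[1.01, 0.56], [-0.67, -0.37]] + [[0.02, -0.03], [0.03, -0.05]]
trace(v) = 0.61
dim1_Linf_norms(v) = [1.03, 0.64]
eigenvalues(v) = [0.74, -0.13]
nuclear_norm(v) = 1.45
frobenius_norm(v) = 1.39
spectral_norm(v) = 1.39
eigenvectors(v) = [[0.88,-0.42], [-0.48,0.91]]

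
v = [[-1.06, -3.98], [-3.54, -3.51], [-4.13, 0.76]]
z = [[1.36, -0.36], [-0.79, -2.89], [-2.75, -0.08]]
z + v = [[0.3, -4.34], [-4.33, -6.4], [-6.88, 0.68]]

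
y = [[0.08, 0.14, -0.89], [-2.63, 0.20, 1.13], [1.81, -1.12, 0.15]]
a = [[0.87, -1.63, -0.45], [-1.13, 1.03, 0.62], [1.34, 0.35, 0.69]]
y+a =[[0.95, -1.49, -1.34], [-3.76, 1.23, 1.75], [3.15, -0.77, 0.84]]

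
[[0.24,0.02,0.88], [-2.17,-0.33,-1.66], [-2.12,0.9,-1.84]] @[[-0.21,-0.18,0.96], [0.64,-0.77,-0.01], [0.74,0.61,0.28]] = [[0.61,0.48,0.48], [-0.98,-0.37,-2.54], [-0.34,-1.43,-2.56]]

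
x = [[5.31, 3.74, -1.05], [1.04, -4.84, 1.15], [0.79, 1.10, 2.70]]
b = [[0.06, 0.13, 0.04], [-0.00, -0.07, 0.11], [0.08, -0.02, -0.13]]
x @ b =[[0.23, 0.45, 0.76],[0.15, 0.45, -0.64],[0.26, -0.03, -0.20]]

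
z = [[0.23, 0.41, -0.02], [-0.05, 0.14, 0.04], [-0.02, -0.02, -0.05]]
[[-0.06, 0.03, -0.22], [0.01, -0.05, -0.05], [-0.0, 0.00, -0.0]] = z @ [[-0.18, 0.45, -0.11], [-0.05, -0.18, -0.46], [0.13, -0.18, 0.28]]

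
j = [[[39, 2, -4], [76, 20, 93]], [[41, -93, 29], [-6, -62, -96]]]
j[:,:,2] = [[-4, 93], [29, -96]]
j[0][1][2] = 93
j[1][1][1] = -62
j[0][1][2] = 93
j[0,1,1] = 20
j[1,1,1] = -62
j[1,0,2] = 29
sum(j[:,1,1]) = -42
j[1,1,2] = -96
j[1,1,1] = -62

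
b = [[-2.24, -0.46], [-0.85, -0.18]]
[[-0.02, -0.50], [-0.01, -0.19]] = b@[[0.03, 0.18], [-0.1, 0.21]]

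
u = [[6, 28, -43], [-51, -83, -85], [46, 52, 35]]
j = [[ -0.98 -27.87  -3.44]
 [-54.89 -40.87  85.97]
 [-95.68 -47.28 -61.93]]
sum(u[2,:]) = 133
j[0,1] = -27.87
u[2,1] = 52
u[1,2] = -85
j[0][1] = -27.87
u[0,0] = 6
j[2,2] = -61.93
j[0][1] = -27.87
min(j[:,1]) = -47.28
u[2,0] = 46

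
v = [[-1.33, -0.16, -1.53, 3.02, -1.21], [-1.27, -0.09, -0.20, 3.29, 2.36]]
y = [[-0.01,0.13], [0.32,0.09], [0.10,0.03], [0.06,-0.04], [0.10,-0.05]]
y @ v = [[-0.15, -0.01, -0.01, 0.4, 0.32], [-0.54, -0.06, -0.51, 1.26, -0.17], [-0.17, -0.02, -0.16, 0.40, -0.05], [-0.03, -0.01, -0.08, 0.05, -0.17], [-0.07, -0.01, -0.14, 0.14, -0.24]]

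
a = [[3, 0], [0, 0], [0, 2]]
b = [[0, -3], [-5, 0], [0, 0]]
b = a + [[-3, -3], [-5, 0], [0, -2]]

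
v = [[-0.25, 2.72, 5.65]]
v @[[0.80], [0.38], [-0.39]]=[[-1.37]]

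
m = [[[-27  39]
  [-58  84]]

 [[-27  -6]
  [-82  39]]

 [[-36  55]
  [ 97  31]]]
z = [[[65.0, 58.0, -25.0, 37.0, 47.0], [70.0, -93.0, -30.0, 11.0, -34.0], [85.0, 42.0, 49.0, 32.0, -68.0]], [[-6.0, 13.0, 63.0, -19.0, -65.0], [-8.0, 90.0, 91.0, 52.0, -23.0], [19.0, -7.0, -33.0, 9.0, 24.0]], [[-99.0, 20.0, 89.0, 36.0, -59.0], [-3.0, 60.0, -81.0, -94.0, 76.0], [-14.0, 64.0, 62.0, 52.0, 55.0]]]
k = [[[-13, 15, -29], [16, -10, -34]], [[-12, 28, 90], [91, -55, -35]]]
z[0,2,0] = 85.0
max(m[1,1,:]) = 39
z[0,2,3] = 32.0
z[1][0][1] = 13.0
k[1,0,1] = 28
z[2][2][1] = 64.0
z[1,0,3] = -19.0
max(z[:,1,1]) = 90.0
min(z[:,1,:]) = -94.0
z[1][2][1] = -7.0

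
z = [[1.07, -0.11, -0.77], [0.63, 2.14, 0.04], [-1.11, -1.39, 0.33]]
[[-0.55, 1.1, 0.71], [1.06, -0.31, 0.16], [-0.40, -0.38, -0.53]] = z @ [[-0.3,0.44,0.53], [0.58,-0.26,-0.08], [0.22,-0.78,-0.17]]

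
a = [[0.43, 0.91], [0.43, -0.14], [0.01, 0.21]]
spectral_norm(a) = 1.03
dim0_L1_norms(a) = [0.87, 1.26]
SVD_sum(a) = [[0.44, 0.90], [0.03, 0.06], [0.08, 0.17]] + [[-0.01,  0.01], [0.4,  -0.2], [-0.07,  0.04]]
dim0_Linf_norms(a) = [0.43, 0.91]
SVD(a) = [[0.98,  -0.03], [0.06,  0.98], [0.19,  -0.18]] @ diag([1.0266802482916122, 0.45566179098962645]) @ [[0.44, 0.90], [0.90, -0.44]]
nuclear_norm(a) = 1.48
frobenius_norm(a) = 1.12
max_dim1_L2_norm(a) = 1.01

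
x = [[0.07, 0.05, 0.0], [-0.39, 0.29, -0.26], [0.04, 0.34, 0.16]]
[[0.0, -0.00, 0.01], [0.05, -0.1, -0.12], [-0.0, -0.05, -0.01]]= x @ [[0.01, 0.12, 0.17], [0.06, -0.17, -0.1], [-0.15, 0.02, 0.09]]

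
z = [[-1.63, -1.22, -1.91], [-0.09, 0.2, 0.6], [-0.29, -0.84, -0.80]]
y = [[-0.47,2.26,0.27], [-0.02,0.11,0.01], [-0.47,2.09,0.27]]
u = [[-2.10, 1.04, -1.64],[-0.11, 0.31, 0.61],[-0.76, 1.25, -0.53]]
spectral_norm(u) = 3.17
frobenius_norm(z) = 3.10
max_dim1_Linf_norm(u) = 2.1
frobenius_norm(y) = 3.17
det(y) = 0.00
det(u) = 1.24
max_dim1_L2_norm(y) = 2.32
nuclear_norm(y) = 3.20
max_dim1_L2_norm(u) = 2.86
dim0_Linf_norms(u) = [2.1, 1.25, 1.64]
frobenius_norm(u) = 3.33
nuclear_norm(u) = 4.52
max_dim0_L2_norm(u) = 2.24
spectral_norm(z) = 3.04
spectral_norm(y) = 3.17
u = z + y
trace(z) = -2.23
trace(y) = -0.09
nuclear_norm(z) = 3.90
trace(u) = -2.32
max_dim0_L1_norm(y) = 4.46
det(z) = -0.52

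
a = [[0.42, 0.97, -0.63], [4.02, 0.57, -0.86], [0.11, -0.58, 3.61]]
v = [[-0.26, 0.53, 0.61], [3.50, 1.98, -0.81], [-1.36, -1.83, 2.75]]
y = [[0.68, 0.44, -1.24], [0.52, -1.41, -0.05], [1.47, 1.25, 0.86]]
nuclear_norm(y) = 5.04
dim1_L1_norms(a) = [2.02, 5.45, 4.3]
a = v + y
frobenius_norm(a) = 5.67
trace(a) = 4.60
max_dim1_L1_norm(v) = 6.29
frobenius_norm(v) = 5.51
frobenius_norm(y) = 2.99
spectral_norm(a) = 4.43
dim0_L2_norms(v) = [3.76, 2.75, 2.93]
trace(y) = 0.13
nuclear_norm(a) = 8.66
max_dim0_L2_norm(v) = 3.76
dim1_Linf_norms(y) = [1.24, 1.41, 1.47]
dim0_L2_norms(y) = [1.7, 1.93, 1.51]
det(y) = -4.39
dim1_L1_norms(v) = [1.4, 6.29, 5.94]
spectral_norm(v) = 5.06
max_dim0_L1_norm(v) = 5.12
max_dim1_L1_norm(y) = 3.58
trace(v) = 4.47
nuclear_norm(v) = 7.85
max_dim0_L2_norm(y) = 1.93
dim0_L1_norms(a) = [4.55, 2.12, 5.1]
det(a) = -12.01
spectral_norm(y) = 2.23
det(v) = -7.81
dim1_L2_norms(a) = [1.23, 4.15, 3.66]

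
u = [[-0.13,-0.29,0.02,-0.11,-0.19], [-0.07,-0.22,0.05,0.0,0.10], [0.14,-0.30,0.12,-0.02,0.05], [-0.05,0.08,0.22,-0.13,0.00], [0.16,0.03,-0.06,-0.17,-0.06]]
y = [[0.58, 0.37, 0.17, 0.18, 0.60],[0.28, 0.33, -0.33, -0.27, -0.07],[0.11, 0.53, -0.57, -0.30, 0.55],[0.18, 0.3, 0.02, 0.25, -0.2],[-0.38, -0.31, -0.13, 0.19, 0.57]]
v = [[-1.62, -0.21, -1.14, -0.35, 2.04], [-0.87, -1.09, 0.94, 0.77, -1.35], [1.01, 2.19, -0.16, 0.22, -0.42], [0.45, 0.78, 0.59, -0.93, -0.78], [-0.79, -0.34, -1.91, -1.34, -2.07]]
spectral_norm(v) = 3.43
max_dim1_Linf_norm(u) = 0.3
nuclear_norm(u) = 1.41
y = u @ v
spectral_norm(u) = 0.49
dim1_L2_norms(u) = [0.39, 0.26, 0.36, 0.27, 0.25]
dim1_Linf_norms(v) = [2.04, 1.35, 2.19, 0.93, 2.07]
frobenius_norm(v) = 5.72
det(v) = 31.97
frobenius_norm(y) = 1.77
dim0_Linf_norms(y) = [0.58, 0.53, 0.57, 0.3, 0.6]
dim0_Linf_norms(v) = [1.62, 2.19, 1.91, 1.34, 2.07]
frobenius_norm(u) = 0.69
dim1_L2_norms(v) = [2.87, 2.29, 2.46, 1.62, 3.24]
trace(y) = 1.16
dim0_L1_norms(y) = [1.53, 1.84, 1.22, 1.19, 1.99]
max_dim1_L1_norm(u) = 0.74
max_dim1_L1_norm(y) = 2.06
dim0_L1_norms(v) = [4.74, 4.61, 4.74, 3.61, 6.66]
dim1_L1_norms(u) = [0.74, 0.44, 0.63, 0.48, 0.48]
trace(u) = -0.42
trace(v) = -5.87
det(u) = 0.00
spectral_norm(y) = 1.25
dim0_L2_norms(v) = [2.29, 2.6, 2.49, 1.85, 3.32]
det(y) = 0.03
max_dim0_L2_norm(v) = 3.32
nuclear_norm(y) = 3.36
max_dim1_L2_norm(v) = 3.24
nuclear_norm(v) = 11.56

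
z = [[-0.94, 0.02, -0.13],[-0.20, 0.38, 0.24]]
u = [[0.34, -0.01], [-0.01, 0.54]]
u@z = [[-0.32, 0.0, -0.05], [-0.10, 0.2, 0.13]]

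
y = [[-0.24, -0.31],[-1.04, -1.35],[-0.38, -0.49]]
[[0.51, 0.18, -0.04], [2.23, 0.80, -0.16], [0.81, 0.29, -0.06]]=y @ [[-0.50, -0.07, 1.30], [-1.27, -0.54, -0.88]]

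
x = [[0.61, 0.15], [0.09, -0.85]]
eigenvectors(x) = [[1.00,-0.10],[0.06,0.99]]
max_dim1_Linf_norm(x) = 0.85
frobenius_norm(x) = 1.06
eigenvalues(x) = [0.62, -0.86]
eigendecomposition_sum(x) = [[0.62, 0.06], [0.04, 0.00]] + [[-0.01, 0.09], [0.05, -0.85]]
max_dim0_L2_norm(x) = 0.86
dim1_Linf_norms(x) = [0.61, 0.85]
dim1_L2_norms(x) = [0.63, 0.85]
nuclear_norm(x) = 1.48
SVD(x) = [[-0.20, 0.98], [0.98, 0.2]] @ diag([0.863490438295797, 0.6161041007587372]) @ [[-0.04, -1.0],[1.0, -0.04]]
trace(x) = -0.24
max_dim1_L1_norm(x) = 0.94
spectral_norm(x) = 0.86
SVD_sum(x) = [[0.01, 0.17], [-0.03, -0.84]] + [[0.60, -0.02], [0.12, -0.01]]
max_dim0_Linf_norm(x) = 0.85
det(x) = -0.53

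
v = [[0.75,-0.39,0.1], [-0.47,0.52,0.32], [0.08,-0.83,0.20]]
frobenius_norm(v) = 1.43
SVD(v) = [[-0.61, -0.51, 0.61], [0.56, 0.27, 0.79], [-0.56, 0.82, 0.12]] @ diag([1.2549835359269983, 0.5927121864412004, 0.3568032911791311]) @ [[-0.61, 0.79, 0.00], [-0.75, -0.58, 0.33], [0.27, 0.2, 0.94]]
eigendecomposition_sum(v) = [[(0.82+0j), (-0.49-0j), (-0.09+0j)], [-0.44+0.00j, (0.26+0j), (0.05+0j)], [0.52+0.00j, (-0.31-0j), (-0.06+0j)]] + [[-0.03+0.07j,0.05+0.11j,(0.1-0.02j)], [(-0.02+0.13j),(0.13+0.15j),0.14-0.08j], [(-0.22-0.04j),(-0.26+0.21j),0.13+0.24j]] + [[-0.03-0.07j, 0.05-0.11j, (0.1+0.02j)], [(-0.02-0.13j), 0.13-0.15j, (0.14+0.08j)], [-0.22+0.04j, -0.26-0.21j, 0.13-0.24j]]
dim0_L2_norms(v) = [0.89, 1.05, 0.39]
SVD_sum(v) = [[0.47, -0.61, -0.00],[-0.43, 0.55, 0.00],[0.43, -0.56, -0.00]] + [[0.23, 0.17, -0.10], [-0.12, -0.09, 0.05], [-0.36, -0.28, 0.16]] + [[0.06, 0.04, 0.2], [0.07, 0.06, 0.26], [0.01, 0.01, 0.04]]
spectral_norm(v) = 1.25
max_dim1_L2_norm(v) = 0.86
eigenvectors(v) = [[(-0.77+0j), -0.08+0.29j, (-0.08-0.29j)], [(0.41+0j), (0.02+0.48j), 0.02-0.48j], [-0.49+0.00j, -0.82+0.00j, (-0.82-0j)]]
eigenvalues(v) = [(1.02+0j), (0.22+0.46j), (0.22-0.46j)]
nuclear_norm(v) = 2.20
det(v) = 0.27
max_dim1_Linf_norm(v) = 0.83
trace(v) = 1.47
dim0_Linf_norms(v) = [0.75, 0.83, 0.32]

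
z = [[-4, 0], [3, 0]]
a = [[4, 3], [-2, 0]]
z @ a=[[-16, -12], [12, 9]]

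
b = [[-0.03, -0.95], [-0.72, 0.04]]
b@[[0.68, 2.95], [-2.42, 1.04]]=[[2.28, -1.08], [-0.59, -2.08]]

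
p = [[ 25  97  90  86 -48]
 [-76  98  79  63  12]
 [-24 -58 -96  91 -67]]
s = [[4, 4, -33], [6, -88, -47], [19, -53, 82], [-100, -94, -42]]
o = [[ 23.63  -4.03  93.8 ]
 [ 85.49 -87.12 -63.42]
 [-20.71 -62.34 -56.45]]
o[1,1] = -87.12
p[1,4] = 12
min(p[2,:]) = -96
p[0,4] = -48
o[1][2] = -63.42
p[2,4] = -67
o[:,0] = [23.63, 85.49, -20.71]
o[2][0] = -20.71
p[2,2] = -96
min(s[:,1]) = -94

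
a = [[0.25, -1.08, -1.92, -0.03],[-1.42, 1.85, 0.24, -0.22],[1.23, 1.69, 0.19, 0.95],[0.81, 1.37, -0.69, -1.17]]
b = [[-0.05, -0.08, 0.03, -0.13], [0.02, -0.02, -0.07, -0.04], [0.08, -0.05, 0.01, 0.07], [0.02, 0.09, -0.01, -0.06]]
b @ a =[[0.03, -0.22, 0.17, 0.20], [-0.09, -0.23, -0.03, -0.02], [0.16, -0.07, -0.21, -0.06], [-0.18, 0.05, 0.02, 0.04]]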